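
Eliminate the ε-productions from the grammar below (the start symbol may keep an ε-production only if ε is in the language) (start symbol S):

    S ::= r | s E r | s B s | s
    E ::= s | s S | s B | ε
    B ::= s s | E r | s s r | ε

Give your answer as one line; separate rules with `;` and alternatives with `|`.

S ::= r | s E r | s r | s B s | s s | s; E ::= s | s S | s B; B ::= s s | E r | r | s s r

The nullable symbols are {B, E}.
ε ∉ L(G), so no ε-production is kept.
Add the nullable-subset variants: S → s E r gives s E r | s r. S → s B s gives s B s | s s. B → E r gives E r | r.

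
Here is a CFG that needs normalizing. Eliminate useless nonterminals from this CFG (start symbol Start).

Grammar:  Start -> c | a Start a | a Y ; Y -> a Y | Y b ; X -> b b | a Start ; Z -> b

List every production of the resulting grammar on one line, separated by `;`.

Generating nonterminals: {Start, X, Z}.
Reachable from Start after that: {Start}.
Removed useless symbols: {X, Y, Z} and every production mentioning them.

Start -> c | a Start a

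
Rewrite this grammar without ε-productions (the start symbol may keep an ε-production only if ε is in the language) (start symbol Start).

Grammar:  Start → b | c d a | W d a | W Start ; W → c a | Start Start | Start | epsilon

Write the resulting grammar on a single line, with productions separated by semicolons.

The nullable symbols are {W}.
ε ∉ L(G), so no ε-production is kept.
Expand every rule over subsets of its nullable positions: Start → W d a gives W d a | d a.

Start → b | c d a | W d a | d a | W Start; W → c a | Start Start | Start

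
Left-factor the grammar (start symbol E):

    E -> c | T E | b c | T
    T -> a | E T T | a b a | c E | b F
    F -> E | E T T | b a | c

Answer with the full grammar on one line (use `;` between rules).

E has alternatives sharing prefix 'T': factor to E → T E' with E' → E | ε.
T has alternatives sharing prefix 'a': factor to T → a T' with T' → ε | b a.
F has alternatives sharing prefix 'E': factor to F → E F' with F' → ε | T T.

E -> c | b c | T E'; T -> E T T | c E | b F | a T'; F -> b a | c | E F'; E' -> E | ε; T' -> ε | b a; F' -> ε | T T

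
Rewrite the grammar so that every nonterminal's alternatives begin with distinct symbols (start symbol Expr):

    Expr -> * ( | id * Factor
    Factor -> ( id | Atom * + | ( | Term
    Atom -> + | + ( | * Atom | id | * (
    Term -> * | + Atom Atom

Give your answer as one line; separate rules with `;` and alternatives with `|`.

Factor has alternatives sharing prefix '(': factor to Factor → ( Factor1 with Factor1 → id | ε.
Atom has alternatives sharing prefix '+': factor to Atom → + Atom1 with Atom1 → ε | (.
Atom has alternatives sharing prefix '*': factor to Atom → * Atom2 with Atom2 → Atom | (.

Expr -> * ( | id * Factor; Factor -> Atom * + | Term | ( Factor1; Atom -> id | + Atom1 | * Atom2; Term -> * | + Atom Atom; Factor1 -> id | ε; Atom1 -> ε | (; Atom2 -> Atom | (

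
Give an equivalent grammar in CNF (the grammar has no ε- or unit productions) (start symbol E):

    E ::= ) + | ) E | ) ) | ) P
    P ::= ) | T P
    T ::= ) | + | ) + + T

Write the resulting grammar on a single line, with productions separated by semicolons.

E ::= X1 X2 | X1 E | X1 X1 | X1 P; P ::= ) | T P; T ::= ) | + | X1 Y1; X1 ::= ); X2 ::= +; Y1 ::= X2 Y2; Y2 ::= X2 T

Introduce a nonterminal for each terminal appearing in a rule of length ≥ 2: X1 → ), X2 → +.
Binarize each right-hand side of length ≥ 3 by chaining fresh nonterminals (Y1, Y2, …): affected rules were T → X1 X2 X2 T.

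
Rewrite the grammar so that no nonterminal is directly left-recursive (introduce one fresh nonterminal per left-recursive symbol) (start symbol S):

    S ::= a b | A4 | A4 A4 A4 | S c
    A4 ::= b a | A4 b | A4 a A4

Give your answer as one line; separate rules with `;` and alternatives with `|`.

S, A4 are directly left-recursive.
For S: α = {c}, β = {a b, A4, A4 A4 A4}. Rewrite as S → β S' and S' → α S' | ε.
For A4: α = {b, a A4}, β = {b a}. Rewrite as A4 → β A4' and A4' → α A4' | ε.

S ::= a b S' | A4 S' | A4 A4 A4 S'; A4 ::= b a A4'; S' ::= c S' | ε; A4' ::= b A4' | a A4 A4' | ε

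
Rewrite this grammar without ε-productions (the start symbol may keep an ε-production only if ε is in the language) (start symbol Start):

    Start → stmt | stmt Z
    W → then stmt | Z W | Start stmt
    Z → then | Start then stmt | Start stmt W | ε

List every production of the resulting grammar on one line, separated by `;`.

Start → stmt | stmt Z; W → then stmt | Z W | Start stmt; Z → then | Start then stmt | Start stmt W

The nullable symbols are {Z}.
ε ∉ L(G), so no ε-production is kept.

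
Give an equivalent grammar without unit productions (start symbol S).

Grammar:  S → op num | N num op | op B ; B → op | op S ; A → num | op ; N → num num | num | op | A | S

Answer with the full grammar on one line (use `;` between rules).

Unit pairs: N ⇒* {A, S}.
Replace each nonterminal's rules with the union of the non-unit rules of every nonterminal it unit-derives.

S → op num | N num op | op B; B → op | op S; A → num | op; N → op num | N num op | op B | num num | num | op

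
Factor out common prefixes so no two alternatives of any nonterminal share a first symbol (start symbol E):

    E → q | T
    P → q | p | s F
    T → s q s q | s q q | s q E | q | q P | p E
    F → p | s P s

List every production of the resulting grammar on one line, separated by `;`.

E → q | T; P → q | p | s F; T → p E | s q T' | q T''; F → p | s P s; T' → s q | q | E; T'' → ε | P

T has alternatives sharing prefix 's q': factor to T → s q T' with T' → s q | q | E.
T has alternatives sharing prefix 'q': factor to T → q T'' with T'' → ε | P.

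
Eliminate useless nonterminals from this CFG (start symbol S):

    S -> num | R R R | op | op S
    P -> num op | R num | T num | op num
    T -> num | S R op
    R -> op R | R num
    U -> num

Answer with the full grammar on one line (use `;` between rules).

Generating nonterminals: {P, S, T, U}.
Reachable from S after that: {S}.
Removed useless symbols: {P, R, T, U} and every production mentioning them.

S -> num | op | op S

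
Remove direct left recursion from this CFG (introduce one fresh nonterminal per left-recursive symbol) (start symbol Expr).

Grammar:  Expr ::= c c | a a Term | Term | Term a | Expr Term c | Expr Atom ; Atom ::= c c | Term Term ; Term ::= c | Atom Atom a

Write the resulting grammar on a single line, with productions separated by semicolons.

Directly left-recursive nonterminal: Expr.
For Expr: α = {Term c, Atom}, β = {c c, a a Term, Term, Term a}. Rewrite as Expr → β Expr1 and Expr1 → α Expr1 | ε.

Expr ::= c c Expr1 | a a Term Expr1 | Term Expr1 | Term a Expr1; Atom ::= c c | Term Term; Term ::= c | Atom Atom a; Expr1 ::= Term c Expr1 | Atom Expr1 | ε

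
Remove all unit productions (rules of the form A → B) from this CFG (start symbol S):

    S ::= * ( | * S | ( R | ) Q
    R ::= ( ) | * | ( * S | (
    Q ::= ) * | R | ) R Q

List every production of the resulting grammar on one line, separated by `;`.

Unit pairs: Q ⇒* {R}.
For each unit pair (A, B), copy every non-unit production of B to A, then drop all unit productions.

S ::= * ( | * S | ( R | ) Q; R ::= ( ) | * | ( * S | (; Q ::= ( ) | * | ( * S | ( | ) * | ) R Q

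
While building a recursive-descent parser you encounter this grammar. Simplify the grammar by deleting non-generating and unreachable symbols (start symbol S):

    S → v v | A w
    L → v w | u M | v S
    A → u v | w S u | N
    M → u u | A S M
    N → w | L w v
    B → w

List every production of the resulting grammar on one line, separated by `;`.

Generating nonterminals: {A, B, L, M, N, S}.
Reachable from S after that: {A, L, M, N, S}.
Removed useless symbols: {B} and every production mentioning them.

S → v v | A w; L → v w | u M | v S; A → u v | w S u | N; M → u u | A S M; N → w | L w v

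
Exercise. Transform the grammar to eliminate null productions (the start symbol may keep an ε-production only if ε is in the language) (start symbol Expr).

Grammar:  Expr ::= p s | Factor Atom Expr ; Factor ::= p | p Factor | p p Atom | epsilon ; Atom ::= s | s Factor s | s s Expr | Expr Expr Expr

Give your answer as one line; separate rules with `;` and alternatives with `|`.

Expr ::= p s | Factor Atom Expr | Atom Expr; Factor ::= p | p Factor | p p Atom; Atom ::= s | s Factor s | s s | s s Expr | Expr Expr Expr

The nullable symbols are {Factor}.
ε ∉ L(G), so no ε-production is kept.
For each production, add variants omitting each subset of nullable occurrences: Expr → Factor Atom Expr gives Factor Atom Expr | Atom Expr. Atom → s Factor s gives s Factor s | s s.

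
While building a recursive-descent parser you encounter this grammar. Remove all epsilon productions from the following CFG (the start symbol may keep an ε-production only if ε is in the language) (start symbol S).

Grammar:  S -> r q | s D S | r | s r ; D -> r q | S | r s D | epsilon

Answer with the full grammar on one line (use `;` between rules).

Nullable nonterminals: {D}.
ε ∉ L(G), so no ε-production is kept.
Add the nullable-subset variants: S → s D S gives s D S | s S. D → r s D gives r s D | r s.

S -> r q | s D S | s S | r | s r; D -> r q | S | r s D | r s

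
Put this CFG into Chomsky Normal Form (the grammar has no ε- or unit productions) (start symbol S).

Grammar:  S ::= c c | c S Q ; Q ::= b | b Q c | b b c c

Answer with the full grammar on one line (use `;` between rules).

Introduce a nonterminal for each terminal appearing in a rule of length ≥ 2: X1 → c, X2 → b.
Binarize each right-hand side of length ≥ 3 by chaining fresh nonterminals (Y1, Y2, …): affected rules were S → X1 S Q; Q → X2 Q X1; Q → X2 X2 X1 X1.

S ::= X1 X1 | X1 Y1; Q ::= b | X2 Y2 | X2 Y3; X1 ::= c; X2 ::= b; Y1 ::= S Q; Y2 ::= Q X1; Y3 ::= X2 Y4; Y4 ::= X1 X1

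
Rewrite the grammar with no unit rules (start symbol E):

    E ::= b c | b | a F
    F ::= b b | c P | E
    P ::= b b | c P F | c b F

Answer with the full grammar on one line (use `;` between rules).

E ::= b c | b | a F; F ::= b c | b | a F | b b | c P; P ::= b b | c P F | c b F

Unit pairs: F ⇒* {E}.
Replace each nonterminal's rules with the union of the non-unit rules of every nonterminal it unit-derives.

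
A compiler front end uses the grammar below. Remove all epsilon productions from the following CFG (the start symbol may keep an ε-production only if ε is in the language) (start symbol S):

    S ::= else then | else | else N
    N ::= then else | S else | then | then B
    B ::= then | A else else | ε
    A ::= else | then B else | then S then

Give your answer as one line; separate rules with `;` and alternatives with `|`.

Nullable set = {B}.
ε ∉ L(G), so no ε-production is kept.
Add the nullable-subset variants: A → then B else gives then B else | then else.

S ::= else then | else | else N; N ::= then else | S else | then | then B; B ::= then | A else else; A ::= else | then B else | then else | then S then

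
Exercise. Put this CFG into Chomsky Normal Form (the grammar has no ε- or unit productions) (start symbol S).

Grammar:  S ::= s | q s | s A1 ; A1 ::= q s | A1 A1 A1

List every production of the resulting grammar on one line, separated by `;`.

Introduce a nonterminal for each terminal appearing in a rule of length ≥ 2: X1 → q, X2 → s.
Binarize each right-hand side of length ≥ 3 by chaining fresh nonterminals (Y1, Y2, …): affected rules were A1 → A1 A1 A1.

S ::= s | X1 X2 | X2 A1; A1 ::= X1 X2 | A1 Y1; X1 ::= q; X2 ::= s; Y1 ::= A1 A1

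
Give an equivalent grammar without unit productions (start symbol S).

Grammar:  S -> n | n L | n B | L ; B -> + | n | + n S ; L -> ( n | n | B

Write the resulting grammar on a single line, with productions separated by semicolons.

S -> ( n | n | + | + n S | n L | n B; B -> + | n | + n S; L -> ( n | n | + | + n S

Unit pairs: L ⇒* {B}; S ⇒* {B, L}.
For each unit pair (A, B), copy every non-unit production of B to A, then drop all unit productions.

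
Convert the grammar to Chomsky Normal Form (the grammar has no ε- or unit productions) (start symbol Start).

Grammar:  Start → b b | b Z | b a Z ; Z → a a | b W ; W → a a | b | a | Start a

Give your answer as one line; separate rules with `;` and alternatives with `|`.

Start → X1 X1 | X1 Z | X1 Y1; Z → X2 X2 | X1 W; W → X2 X2 | b | a | Start X2; X1 → b; X2 → a; Y1 → X2 Z

Introduce a nonterminal for each terminal appearing in a rule of length ≥ 2: X1 → b, X2 → a.
Binarize each right-hand side of length ≥ 3 by chaining fresh nonterminals (Y1, Y2, …): affected rules were Start → X1 X2 Z.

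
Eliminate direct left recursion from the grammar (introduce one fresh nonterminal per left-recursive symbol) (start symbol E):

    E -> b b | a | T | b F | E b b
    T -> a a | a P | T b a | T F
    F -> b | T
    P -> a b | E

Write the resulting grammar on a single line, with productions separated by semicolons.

Left recursion appears on E, T.
For E: α = {b b}, β = {b b, a, T, b F}. Rewrite as E → β E' and E' → α E' | ε.
For T: α = {b a, F}, β = {a a, a P}. Rewrite as T → β T' and T' → α T' | ε.

E -> b b E' | a E' | T E' | b F E'; T -> a a T' | a P T'; F -> b | T; P -> a b | E; E' -> b b E' | ε; T' -> b a T' | F T' | ε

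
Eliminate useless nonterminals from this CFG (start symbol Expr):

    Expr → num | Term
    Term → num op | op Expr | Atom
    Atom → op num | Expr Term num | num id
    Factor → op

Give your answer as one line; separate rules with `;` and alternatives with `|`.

Expr → num | Term; Term → num op | op Expr | Atom; Atom → op num | Expr Term num | num id

Generating nonterminals: {Atom, Expr, Factor, Term}.
Reachable from Expr after that: {Atom, Expr, Term}.
Removed useless symbols: {Factor} and every production mentioning them.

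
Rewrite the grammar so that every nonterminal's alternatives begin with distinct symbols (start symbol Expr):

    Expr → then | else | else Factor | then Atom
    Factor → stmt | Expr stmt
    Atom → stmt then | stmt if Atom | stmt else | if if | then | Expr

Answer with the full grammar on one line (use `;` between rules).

Expr has alternatives sharing prefix 'then': factor to Expr → then Expr1 with Expr1 → ε | Atom.
Expr has alternatives sharing prefix 'else': factor to Expr → else Expr2 with Expr2 → ε | Factor.
Atom has alternatives sharing prefix 'stmt': factor to Atom → stmt Atom1 with Atom1 → then | if Atom | else.

Expr → then Expr1 | else Expr2; Factor → stmt | Expr stmt; Atom → if if | then | Expr | stmt Atom1; Expr1 → ε | Atom; Expr2 → ε | Factor; Atom1 → then | if Atom | else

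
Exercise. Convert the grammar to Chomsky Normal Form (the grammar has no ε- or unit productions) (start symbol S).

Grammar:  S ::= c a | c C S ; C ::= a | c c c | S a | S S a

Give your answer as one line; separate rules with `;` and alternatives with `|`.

Introduce a nonterminal for each terminal appearing in a rule of length ≥ 2: X1 → c, X2 → a.
Binarize each right-hand side of length ≥ 3 by chaining fresh nonterminals (Y1, Y2, …): affected rules were S → X1 C S; C → X1 X1 X1; C → S S X2.

S ::= X1 X2 | X1 Y1; C ::= a | X1 Y2 | S X2 | S Y3; X1 ::= c; X2 ::= a; Y1 ::= C S; Y2 ::= X1 X1; Y3 ::= S X2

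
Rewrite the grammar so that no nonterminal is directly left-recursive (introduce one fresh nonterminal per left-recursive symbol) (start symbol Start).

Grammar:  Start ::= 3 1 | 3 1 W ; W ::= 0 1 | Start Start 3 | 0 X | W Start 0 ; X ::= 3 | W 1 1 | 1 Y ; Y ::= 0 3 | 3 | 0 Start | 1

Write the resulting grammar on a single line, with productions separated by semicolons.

Start ::= 3 1 | 3 1 W; W ::= 0 1 W1 | Start Start 3 W1 | 0 X W1; X ::= 3 | W 1 1 | 1 Y; Y ::= 0 3 | 3 | 0 Start | 1; W1 ::= Start 0 W1 | ε

Left recursion appears on W.
For W: α = {Start 0}, β = {0 1, Start Start 3, 0 X}. Rewrite as W → β W1 and W1 → α W1 | ε.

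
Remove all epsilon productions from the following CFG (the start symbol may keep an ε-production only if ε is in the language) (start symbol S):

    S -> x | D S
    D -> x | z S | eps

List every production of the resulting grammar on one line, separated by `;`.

S -> x | D S; D -> x | z S

The nullable symbols are {D}.
ε ∉ L(G), so no ε-production is kept.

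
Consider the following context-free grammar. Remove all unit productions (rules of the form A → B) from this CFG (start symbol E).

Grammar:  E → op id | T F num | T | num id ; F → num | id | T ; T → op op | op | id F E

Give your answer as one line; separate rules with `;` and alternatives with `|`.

E → op id | T F num | num id | op op | op | id F E; F → num | id | op op | op | id F E; T → op op | op | id F E

Unit pairs: E ⇒* {T}; F ⇒* {T}.
For every A with A ⇒* B via unit rules, add B's non-unit alternatives to A; then delete every rule of the form X → Y.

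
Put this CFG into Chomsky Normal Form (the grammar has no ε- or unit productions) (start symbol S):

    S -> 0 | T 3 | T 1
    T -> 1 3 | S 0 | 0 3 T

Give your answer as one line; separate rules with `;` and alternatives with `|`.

S -> 0 | T X1 | T X2; T -> X2 X1 | S X3 | X3 Y1; X1 -> 3; X2 -> 1; X3 -> 0; Y1 -> X1 T

Introduce a nonterminal for each terminal appearing in a rule of length ≥ 2: X1 → 3, X2 → 1, X3 → 0.
Binarize each right-hand side of length ≥ 3 by chaining fresh nonterminals (Y1, Y2, …): affected rules were T → X3 X1 T.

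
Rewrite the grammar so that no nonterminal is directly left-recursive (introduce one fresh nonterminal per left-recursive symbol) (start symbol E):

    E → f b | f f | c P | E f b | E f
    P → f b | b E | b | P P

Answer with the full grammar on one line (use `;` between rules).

Left recursion appears on E, P.
For E: α = {f b, f}, β = {f b, f f, c P}. Rewrite as E → β E' and E' → α E' | ε.
For P: α = {P}, β = {f b, b E, b}. Rewrite as P → β P' and P' → α P' | ε.

E → f b E' | f f E' | c P E'; P → f b P' | b E P' | b P'; E' → f b E' | f E' | ε; P' → P P' | ε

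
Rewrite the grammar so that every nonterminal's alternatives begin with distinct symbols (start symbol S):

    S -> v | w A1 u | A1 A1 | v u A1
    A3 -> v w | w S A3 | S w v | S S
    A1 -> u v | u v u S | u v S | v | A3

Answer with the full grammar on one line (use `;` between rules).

S -> w A1 u | A1 A1 | v S'; A3 -> v w | w S A3 | S A3'; A1 -> v | A3 | u v A1'; S' -> ε | u A1; A3' -> w v | S; A1' -> ε | u S | S

S has alternatives sharing prefix 'v': factor to S → v S' with S' → ε | u A1.
A3 has alternatives sharing prefix 'S': factor to A3 → S A3' with A3' → w v | S.
A1 has alternatives sharing prefix 'u v': factor to A1 → u v A1' with A1' → ε | u S | S.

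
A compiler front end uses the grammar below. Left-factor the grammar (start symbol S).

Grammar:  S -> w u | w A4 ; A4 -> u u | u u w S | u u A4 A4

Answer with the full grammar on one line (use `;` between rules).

S has alternatives sharing prefix 'w': factor to S → w S' with S' → u | A4.
A4 has alternatives sharing prefix 'u u': factor to A4 → u u A4' with A4' → ε | w S | A4 A4.

S -> w S'; A4 -> u u A4'; S' -> u | A4; A4' -> ε | w S | A4 A4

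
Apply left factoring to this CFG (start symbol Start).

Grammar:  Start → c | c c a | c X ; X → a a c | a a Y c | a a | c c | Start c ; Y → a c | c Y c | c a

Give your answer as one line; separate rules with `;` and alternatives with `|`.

Start has alternatives sharing prefix 'c': factor to Start → c Start1 with Start1 → ε | c a | X.
X has alternatives sharing prefix 'a a': factor to X → a a X1 with X1 → c | Y c | ε.
Y has alternatives sharing prefix 'c': factor to Y → c Y1 with Y1 → Y c | a.

Start → c Start1; X → c c | Start c | a a X1; Y → a c | c Y1; Start1 → ε | c a | X; X1 → c | Y c | ε; Y1 → Y c | a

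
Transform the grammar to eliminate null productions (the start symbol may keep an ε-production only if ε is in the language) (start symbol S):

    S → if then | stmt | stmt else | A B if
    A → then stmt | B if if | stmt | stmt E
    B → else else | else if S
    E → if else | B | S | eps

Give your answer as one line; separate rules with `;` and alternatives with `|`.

The nullable symbols are {E}.
ε ∉ L(G), so no ε-production is kept.

S → if then | stmt | stmt else | A B if; A → then stmt | B if if | stmt | stmt E; B → else else | else if S; E → if else | B | S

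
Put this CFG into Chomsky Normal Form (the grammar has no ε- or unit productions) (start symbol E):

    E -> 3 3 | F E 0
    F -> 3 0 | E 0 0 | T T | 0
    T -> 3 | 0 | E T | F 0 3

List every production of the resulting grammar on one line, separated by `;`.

E -> X1 X1 | F Y1; F -> X1 X2 | E Y2 | T T | 0; T -> 3 | 0 | E T | F Y3; X1 -> 3; X2 -> 0; Y1 -> E X2; Y2 -> X2 X2; Y3 -> X2 X1

Introduce a nonterminal for each terminal appearing in a rule of length ≥ 2: X1 → 3, X2 → 0.
Binarize each right-hand side of length ≥ 3 by chaining fresh nonterminals (Y1, Y2, …): affected rules were E → F E X2; F → E X2 X2; T → F X2 X1.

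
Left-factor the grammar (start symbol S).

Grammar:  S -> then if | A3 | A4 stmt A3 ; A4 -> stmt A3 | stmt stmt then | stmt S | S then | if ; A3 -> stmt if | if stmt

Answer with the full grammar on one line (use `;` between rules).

A4 has alternatives sharing prefix 'stmt': factor to A4 → stmt A4' with A4' → A3 | stmt then | S.

S -> then if | A3 | A4 stmt A3; A4 -> S then | if | stmt A4'; A3 -> stmt if | if stmt; A4' -> A3 | stmt then | S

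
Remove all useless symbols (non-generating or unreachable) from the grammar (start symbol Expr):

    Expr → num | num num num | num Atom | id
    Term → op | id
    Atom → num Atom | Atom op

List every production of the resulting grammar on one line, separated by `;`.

Generating nonterminals: {Expr, Term}.
Reachable from Expr after that: {Expr}.
Removed useless symbols: {Atom, Term} and every production mentioning them.

Expr → num | num num num | id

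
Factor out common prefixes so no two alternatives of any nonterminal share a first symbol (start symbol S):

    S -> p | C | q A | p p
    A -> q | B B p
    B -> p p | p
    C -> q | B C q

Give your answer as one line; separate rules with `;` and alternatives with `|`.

S has alternatives sharing prefix 'p': factor to S → p S' with S' → ε | p.
B has alternatives sharing prefix 'p': factor to B → p B' with B' → p | ε.

S -> C | q A | p S'; A -> q | B B p; B -> p B'; C -> q | B C q; S' -> eps | p; B' -> p | eps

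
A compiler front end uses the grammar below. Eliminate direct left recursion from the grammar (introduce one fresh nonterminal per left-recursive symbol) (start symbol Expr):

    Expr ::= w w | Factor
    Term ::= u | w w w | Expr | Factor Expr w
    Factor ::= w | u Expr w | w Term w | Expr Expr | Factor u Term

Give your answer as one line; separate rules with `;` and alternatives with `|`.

Expr ::= w w | Factor; Term ::= u | w w w | Expr | Factor Expr w; Factor ::= w Factor1 | u Expr w Factor1 | w Term w Factor1 | Expr Expr Factor1; Factor1 ::= u Term Factor1 | ε

Directly left-recursive nonterminal: Factor.
For Factor: α = {u Term}, β = {w, u Expr w, w Term w, Expr Expr}. Rewrite as Factor → β Factor1 and Factor1 → α Factor1 | ε.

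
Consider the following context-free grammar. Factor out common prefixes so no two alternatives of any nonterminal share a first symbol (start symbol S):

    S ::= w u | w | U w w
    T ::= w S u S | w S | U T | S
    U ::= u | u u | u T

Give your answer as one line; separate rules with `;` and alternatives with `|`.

S has alternatives sharing prefix 'w': factor to S → w S' with S' → u | ε.
T has alternatives sharing prefix 'w S': factor to T → w S T' with T' → u S | ε.
U has alternatives sharing prefix 'u': factor to U → u U' with U' → ε | u | T.

S ::= U w w | w S'; T ::= U T | S | w S T'; U ::= u U'; S' ::= u | ε; T' ::= u S | ε; U' ::= ε | u | T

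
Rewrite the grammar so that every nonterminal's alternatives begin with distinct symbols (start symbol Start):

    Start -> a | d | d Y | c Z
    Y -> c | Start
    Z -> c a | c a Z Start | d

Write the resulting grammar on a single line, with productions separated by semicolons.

Start has alternatives sharing prefix 'd': factor to Start → d Start1 with Start1 → ε | Y.
Z has alternatives sharing prefix 'c a': factor to Z → c a Z1 with Z1 → ε | Z Start.

Start -> a | c Z | d Start1; Y -> c | Start; Z -> d | c a Z1; Start1 -> epsilon | Y; Z1 -> epsilon | Z Start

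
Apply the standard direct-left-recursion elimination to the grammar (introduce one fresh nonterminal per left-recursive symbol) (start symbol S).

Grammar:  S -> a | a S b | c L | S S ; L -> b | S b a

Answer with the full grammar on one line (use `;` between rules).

S is directly left-recursive.
For S: α = {S}, β = {a, a S b, c L}. Rewrite as S → β S' and S' → α S' | ε.

S -> a S' | a S b S' | c L S'; L -> b | S b a; S' -> S S' | ε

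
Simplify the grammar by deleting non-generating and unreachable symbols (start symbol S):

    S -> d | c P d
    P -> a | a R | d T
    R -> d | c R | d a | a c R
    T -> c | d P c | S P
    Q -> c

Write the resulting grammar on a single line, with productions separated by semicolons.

Generating nonterminals: {P, Q, R, S, T}.
Reachable from S after that: {P, R, S, T}.
Removed useless symbols: {Q} and every production mentioning them.

S -> d | c P d; P -> a | a R | d T; R -> d | c R | d a | a c R; T -> c | d P c | S P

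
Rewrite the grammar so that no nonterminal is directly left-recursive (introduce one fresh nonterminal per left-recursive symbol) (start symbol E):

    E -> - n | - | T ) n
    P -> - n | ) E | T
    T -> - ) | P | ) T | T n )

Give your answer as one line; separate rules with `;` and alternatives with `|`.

E -> - n | - | T ) n; P -> - n | ) E | T; T -> - ) T' | P T' | ) T T'; T' -> n ) T' | ε

Directly left-recursive nonterminal: T.
For T: α = {n )}, β = {- ), P, ) T}. Rewrite as T → β T' and T' → α T' | ε.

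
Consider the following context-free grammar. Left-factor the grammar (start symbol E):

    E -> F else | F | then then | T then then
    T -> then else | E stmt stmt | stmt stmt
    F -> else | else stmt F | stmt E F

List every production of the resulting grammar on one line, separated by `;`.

E -> then then | T then then | F E'; T -> then else | E stmt stmt | stmt stmt; F -> stmt E F | else F'; E' -> else | ε; F' -> ε | stmt F

E has alternatives sharing prefix 'F': factor to E → F E' with E' → else | ε.
F has alternatives sharing prefix 'else': factor to F → else F' with F' → ε | stmt F.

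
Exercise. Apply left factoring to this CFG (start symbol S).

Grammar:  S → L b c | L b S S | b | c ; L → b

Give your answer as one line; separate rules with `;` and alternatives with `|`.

S has alternatives sharing prefix 'L b': factor to S → L b S' with S' → c | S S.

S → b | c | L b S'; L → b; S' → c | S S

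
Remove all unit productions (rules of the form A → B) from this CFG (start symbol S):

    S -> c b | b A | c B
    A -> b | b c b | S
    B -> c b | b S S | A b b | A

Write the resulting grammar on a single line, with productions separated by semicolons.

S -> c b | b A | c B; A -> c b | b A | c B | b | b c b; B -> c b | b S S | A b b | b A | c B | b | b c b

Unit pairs: A ⇒* {S}; B ⇒* {A, S}.
Replace each nonterminal's rules with the union of the non-unit rules of every nonterminal it unit-derives.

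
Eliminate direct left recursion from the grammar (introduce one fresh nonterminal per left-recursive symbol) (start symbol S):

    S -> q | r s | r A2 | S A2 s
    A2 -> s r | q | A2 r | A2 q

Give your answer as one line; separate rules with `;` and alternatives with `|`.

S, A2 are directly left-recursive.
For S: α = {A2 s}, β = {q, r s, r A2}. Rewrite as S → β S' and S' → α S' | ε.
For A2: α = {r, q}, β = {s r, q}. Rewrite as A2 → β A2' and A2' → α A2' | ε.

S -> q S' | r s S' | r A2 S'; A2 -> s r A2' | q A2'; S' -> A2 s S' | epsilon; A2' -> r A2' | q A2' | epsilon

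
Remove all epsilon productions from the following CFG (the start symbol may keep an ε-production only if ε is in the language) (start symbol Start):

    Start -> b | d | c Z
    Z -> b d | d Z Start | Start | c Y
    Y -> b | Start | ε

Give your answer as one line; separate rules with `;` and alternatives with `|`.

Nullable nonterminals: {Y}.
ε ∉ L(G), so no ε-production is kept.
Add the nullable-subset variants: Z → c Y gives c Y | c.

Start -> b | d | c Z; Z -> b d | d Z Start | Start | c Y | c; Y -> b | Start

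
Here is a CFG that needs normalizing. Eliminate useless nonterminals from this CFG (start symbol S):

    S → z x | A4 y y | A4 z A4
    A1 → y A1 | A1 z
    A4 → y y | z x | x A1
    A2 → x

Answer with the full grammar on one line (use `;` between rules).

S → z x | A4 y y | A4 z A4; A4 → y y | z x

Generating nonterminals: {A2, A4, S}.
Reachable from S after that: {A4, S}.
Removed useless symbols: {A1, A2} and every production mentioning them.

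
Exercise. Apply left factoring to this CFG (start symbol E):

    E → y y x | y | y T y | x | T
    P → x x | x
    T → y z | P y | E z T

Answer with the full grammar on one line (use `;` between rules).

E → x | T | y E'; P → x P'; T → y z | P y | E z T; E' → y x | epsilon | T y; P' → x | epsilon

E has alternatives sharing prefix 'y': factor to E → y E' with E' → y x | ε | T y.
P has alternatives sharing prefix 'x': factor to P → x P' with P' → x | ε.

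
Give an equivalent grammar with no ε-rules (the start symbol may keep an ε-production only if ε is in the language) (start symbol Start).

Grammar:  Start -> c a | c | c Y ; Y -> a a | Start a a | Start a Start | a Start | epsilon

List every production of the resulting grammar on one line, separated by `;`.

Nullable nonterminals: {Y}.
ε ∉ L(G), so no ε-production is kept.

Start -> c a | c | c Y; Y -> a a | Start a a | Start a Start | a Start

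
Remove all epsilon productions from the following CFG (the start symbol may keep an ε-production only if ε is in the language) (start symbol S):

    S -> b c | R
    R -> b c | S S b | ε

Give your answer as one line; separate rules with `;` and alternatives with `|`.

S -> b c | R | ε; R -> b c | S S b | S b | b

Nullable set = {R, S}.
ε ∈ L(G) since S is nullable, so keep S → ε.
Add the nullable-subset variants: R → S S b gives S S b | S b | b.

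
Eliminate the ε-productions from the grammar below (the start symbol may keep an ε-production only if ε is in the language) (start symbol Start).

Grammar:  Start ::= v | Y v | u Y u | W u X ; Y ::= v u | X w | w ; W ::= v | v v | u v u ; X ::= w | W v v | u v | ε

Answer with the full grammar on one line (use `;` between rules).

Start ::= v | Y v | u Y u | W u X | W u; Y ::= v u | X w | w; W ::= v | v v | u v u; X ::= w | W v v | u v

The nullable symbols are {X}.
ε ∉ L(G), so no ε-production is kept.
Add the nullable-subset variants: Start → W u X gives W u X | W u. Y → X w gives X w | w.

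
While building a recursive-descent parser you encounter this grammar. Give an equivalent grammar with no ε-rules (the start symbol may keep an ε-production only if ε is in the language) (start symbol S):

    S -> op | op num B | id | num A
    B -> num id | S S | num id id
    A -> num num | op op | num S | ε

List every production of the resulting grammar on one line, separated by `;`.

Nullable set = {A}.
ε ∉ L(G), so no ε-production is kept.
For each production, add variants omitting each subset of nullable occurrences: S → num A gives num A | num.

S -> op | op num B | id | num A | num; B -> num id | S S | num id id; A -> num num | op op | num S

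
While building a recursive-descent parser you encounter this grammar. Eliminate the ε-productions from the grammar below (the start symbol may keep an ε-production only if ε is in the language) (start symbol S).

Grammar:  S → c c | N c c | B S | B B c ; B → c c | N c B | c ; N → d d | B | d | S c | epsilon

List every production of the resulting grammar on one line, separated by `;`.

The nullable symbols are {N}.
ε ∉ L(G), so no ε-production is kept.
Add the nullable-subset variants: B → N c B gives N c B | c B.

S → c c | N c c | B S | B B c; B → c c | N c B | c B | c; N → d d | B | d | S c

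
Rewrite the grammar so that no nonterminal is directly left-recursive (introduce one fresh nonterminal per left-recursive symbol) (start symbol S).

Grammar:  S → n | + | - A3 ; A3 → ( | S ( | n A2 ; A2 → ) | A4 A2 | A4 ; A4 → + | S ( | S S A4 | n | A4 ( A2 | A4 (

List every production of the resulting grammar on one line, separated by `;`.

Left recursion appears on A4.
For A4: α = {( A2, (}, β = {+, S (, S S A4, n}. Rewrite as A4 → β A4' and A4' → α A4' | ε.

S → n | + | - A3; A3 → ( | S ( | n A2; A2 → ) | A4 A2 | A4; A4 → + A4' | S ( A4' | S S A4 A4' | n A4'; A4' → ( A2 A4' | ( A4' | ε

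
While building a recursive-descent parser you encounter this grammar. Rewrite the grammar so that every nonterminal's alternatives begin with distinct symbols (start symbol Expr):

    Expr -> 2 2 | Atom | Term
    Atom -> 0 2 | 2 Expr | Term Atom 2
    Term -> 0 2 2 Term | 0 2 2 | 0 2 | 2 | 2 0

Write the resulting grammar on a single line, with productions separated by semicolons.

Expr -> 2 2 | Atom | Term; Atom -> 0 2 | 2 Expr | Term Atom 2; Term -> 0 2 Term1 | 2 Term2; Term1 -> ε | 2 Term11; Term2 -> ε | 0; Term11 -> Term | ε

Term has alternatives sharing prefix '0 2': factor to Term → 0 2 Term1 with Term1 → 2 Term | 2 | ε.
Term has alternatives sharing prefix '2': factor to Term → 2 Term2 with Term2 → ε | 0.
Term1 has alternatives sharing prefix '2': factor to Term1 → 2 Term11 with Term11 → Term | ε.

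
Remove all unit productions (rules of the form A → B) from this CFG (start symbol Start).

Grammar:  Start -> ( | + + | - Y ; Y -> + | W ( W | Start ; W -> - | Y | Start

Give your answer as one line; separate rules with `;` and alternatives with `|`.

Unit pairs: W ⇒* {Start, Y}; Y ⇒* {Start}.
Replace each nonterminal's rules with the union of the non-unit rules of every nonterminal it unit-derives.

Start -> ( | + + | - Y; Y -> ( | + + | - Y | + | W ( W; W -> ( | + + | - Y | + | W ( W | -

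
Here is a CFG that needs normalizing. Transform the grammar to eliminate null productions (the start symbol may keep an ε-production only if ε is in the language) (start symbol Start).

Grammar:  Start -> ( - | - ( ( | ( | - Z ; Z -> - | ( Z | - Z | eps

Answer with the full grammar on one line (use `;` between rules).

Start -> ( - | - ( ( | ( | - Z | -; Z -> - | ( Z | ( | - Z

The nullable symbols are {Z}.
ε ∉ L(G), so no ε-production is kept.
Add the nullable-subset variants: Start → - Z gives - Z | -. Z → ( Z gives ( Z | (.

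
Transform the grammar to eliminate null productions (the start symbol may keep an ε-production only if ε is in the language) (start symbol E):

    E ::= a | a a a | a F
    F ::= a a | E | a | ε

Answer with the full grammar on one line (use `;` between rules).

E ::= a | a a a | a F; F ::= a a | E | a

The nullable symbols are {F}.
ε ∉ L(G), so no ε-production is kept.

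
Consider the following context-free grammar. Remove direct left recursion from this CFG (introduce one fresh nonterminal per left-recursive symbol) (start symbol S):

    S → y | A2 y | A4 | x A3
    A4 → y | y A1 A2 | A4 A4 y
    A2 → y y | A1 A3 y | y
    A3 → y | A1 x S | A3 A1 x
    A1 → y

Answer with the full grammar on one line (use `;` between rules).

A4, A3 are directly left-recursive.
For A4: α = {A4 y}, β = {y, y A1 A2}. Rewrite as A4 → β A4' and A4' → α A4' | ε.
For A3: α = {A1 x}, β = {y, A1 x S}. Rewrite as A3 → β A3' and A3' → α A3' | ε.

S → y | A2 y | A4 | x A3; A4 → y A4' | y A1 A2 A4'; A2 → y y | A1 A3 y | y; A3 → y A3' | A1 x S A3'; A1 → y; A4' → A4 y A4' | ε; A3' → A1 x A3' | ε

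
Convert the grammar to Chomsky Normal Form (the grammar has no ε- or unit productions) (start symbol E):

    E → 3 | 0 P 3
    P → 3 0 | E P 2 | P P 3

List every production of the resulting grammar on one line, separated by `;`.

Introduce a nonterminal for each terminal appearing in a rule of length ≥ 2: X1 → 0, X2 → 3, X3 → 2.
Binarize each right-hand side of length ≥ 3 by chaining fresh nonterminals (Y1, Y2, …): affected rules were E → X1 P X2; P → E P X3; P → P P X2.

E → 3 | X1 Y1; P → X2 X1 | E Y2 | P Y3; X1 → 0; X2 → 3; X3 → 2; Y1 → P X2; Y2 → P X3; Y3 → P X2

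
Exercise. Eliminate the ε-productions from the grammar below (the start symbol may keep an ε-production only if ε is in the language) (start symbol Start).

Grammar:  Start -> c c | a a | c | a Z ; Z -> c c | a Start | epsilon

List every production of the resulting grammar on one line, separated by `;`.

The nullable symbols are {Z}.
ε ∉ L(G), so no ε-production is kept.
Expand every rule over subsets of its nullable positions: Start → a Z gives a Z | a.

Start -> c c | a a | c | a Z | a; Z -> c c | a Start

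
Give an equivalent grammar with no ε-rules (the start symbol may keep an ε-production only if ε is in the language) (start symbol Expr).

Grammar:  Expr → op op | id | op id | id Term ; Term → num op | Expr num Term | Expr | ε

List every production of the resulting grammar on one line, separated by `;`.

Expr → op op | id | op id | id Term; Term → num op | Expr num Term | Expr num | Expr

Nullable nonterminals: {Term}.
ε ∉ L(G), so no ε-production is kept.
Add the nullable-subset variants: Term → Expr num Term gives Expr num Term | Expr num.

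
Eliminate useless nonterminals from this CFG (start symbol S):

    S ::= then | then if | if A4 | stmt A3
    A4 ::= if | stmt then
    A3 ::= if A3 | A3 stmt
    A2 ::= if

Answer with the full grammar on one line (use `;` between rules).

Generating nonterminals: {A2, A4, S}.
Reachable from S after that: {A4, S}.
Removed useless symbols: {A2, A3} and every production mentioning them.

S ::= then | then if | if A4; A4 ::= if | stmt then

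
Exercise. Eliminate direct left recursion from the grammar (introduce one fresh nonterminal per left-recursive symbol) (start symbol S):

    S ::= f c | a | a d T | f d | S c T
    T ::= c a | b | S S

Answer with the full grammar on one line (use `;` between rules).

Left recursion appears on S.
For S: α = {c T}, β = {f c, a, a d T, f d}. Rewrite as S → β S' and S' → α S' | ε.

S ::= f c S' | a S' | a d T S' | f d S'; T ::= c a | b | S S; S' ::= c T S' | ε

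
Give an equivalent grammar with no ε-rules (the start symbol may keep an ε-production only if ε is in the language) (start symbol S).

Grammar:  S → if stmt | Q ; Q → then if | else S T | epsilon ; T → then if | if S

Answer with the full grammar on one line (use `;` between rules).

S → if stmt | Q | ε; Q → then if | else S T | else T; T → then if | if S | if

Nullable set = {Q, S}.
ε ∈ L(G) since S is nullable, so keep S → ε.
Expand every rule over subsets of its nullable positions: Q → else S T gives else S T | else T. T → if S gives if S | if.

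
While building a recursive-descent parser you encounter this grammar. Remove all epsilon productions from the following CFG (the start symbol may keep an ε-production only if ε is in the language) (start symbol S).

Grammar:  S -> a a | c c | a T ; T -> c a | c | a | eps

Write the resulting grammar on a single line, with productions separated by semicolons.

S -> a a | c c | a T | a; T -> c a | c | a

Nullable set = {T}.
ε ∉ L(G), so no ε-production is kept.
For each production, add variants omitting each subset of nullable occurrences: S → a T gives a T | a.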